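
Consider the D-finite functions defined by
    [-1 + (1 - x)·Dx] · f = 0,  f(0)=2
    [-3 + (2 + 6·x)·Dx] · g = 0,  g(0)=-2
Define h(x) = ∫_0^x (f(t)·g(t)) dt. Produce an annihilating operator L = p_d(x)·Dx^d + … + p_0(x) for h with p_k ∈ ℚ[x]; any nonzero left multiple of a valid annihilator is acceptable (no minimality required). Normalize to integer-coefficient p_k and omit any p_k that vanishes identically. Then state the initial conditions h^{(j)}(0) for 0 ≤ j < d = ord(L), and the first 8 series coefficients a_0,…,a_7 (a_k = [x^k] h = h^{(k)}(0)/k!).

L = (5 + 3·x)·Dx + (-2 - 4·x + 6·x^2)·Dx^2  (order 2).
h: a_k = 0, -4, -5, -11/6, -49/16, 13/160, -1675/384, 8609/1792, …
ICs: h(0) = 0, h′(0) = -4.

f: a_k = 2, 2, 2, 2, 2, 2, 2, 2, …
g: a_k = -2, -3, 9/4, -27/8, 405/64, -1701/128, 15309/512, -72171/1024, …
Sym-product of L_f,L_g gives L₀ (≤ ord 1).
∫: right-multiply L₀ by Dx.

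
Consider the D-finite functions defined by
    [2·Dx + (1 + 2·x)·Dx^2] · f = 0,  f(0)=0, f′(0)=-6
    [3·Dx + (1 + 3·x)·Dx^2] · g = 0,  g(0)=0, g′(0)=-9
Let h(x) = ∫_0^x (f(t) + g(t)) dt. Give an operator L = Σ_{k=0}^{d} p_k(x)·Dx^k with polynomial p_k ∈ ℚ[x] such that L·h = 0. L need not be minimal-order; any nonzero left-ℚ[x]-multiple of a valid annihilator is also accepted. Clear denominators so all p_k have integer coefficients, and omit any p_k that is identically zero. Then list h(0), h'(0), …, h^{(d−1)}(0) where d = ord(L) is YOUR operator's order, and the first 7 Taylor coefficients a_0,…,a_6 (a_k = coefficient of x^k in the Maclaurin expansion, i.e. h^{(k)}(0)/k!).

L = 12·Dx^2 + (10 + 24·x)·Dx^3 + (1 + 5·x + 6·x^2)·Dx^4  (order 4).
h: a_k = 0, 0, -15/2, 13/2, -35/4, 291/20, -55/2, …
ICs: h(0) = 0, h′(0) = 0, h′′(0) = -15, h′′′(0) = 39.

f: a_k = 0, -6, 6, -8, 12, -96/5, 32, …
g: a_k = 0, -9, 27/2, -27, 243/4, -729/5, 729/2, …
f+g: L₀ = lclm(L_f,L_g), ord ≤ 2+2.
Integrate: L := L₀·Dx.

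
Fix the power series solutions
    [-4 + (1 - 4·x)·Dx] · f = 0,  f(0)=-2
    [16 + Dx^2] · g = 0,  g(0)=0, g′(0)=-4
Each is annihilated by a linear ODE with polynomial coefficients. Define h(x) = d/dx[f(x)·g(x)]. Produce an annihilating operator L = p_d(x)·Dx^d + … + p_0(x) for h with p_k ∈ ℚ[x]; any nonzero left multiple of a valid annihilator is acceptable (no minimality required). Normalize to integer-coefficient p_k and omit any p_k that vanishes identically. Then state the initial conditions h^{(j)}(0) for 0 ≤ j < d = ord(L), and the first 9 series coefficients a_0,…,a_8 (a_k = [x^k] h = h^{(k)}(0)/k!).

L = (-16 - 128·x + 256·x^2) + (-8 + 32·x)·Dx + (1 - 8·x + 16·x^2)·Dx^2  (order 2).
h: a_k = 8, 64, 320, 5120/3, 25856/3, 206848/5, 8685568/45, 277938176/315, 1250725888/315, …
ICs: h(0) = 8, h′(0) = 64.

f: a_k = -2, -8, -32, -128, -512, -2048, -8192, -32768, -131072, …
g: a_k = 0, -4, 0, 32/3, 0, -128/15, 0, 1024/315, 0, …
f·g: L₀ = L_f ⊗_s L_g, ord ≤ 1·2.
h₀' ⇒ L via d/dx closure of L₀.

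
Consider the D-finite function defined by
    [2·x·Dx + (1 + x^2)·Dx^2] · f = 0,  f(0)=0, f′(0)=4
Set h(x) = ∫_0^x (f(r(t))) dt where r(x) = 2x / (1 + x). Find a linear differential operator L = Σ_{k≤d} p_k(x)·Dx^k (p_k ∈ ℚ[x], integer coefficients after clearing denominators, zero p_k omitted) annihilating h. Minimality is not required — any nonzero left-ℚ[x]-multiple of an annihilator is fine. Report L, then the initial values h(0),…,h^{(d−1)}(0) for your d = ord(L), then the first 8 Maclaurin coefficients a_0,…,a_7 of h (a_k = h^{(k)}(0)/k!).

L = (2 + 10·x)·Dx^2 + (1 + 2·x + 5·x^2)·Dx^3  (order 3).
h: a_k = 0, 0, 4, -8/3, -2/3, 24/5, -76/15, -88/21, …
ICs: h(0) = 0, h′(0) = 0, h′′(0) = 8.

f: a_k = 0, 4, 0, -4/3, 0, 4/5, 0, -4/7, …
Change of var in L_f (x↦r) gives L₀.
h=∫₀ˣh₀: take L = L₀·Dx.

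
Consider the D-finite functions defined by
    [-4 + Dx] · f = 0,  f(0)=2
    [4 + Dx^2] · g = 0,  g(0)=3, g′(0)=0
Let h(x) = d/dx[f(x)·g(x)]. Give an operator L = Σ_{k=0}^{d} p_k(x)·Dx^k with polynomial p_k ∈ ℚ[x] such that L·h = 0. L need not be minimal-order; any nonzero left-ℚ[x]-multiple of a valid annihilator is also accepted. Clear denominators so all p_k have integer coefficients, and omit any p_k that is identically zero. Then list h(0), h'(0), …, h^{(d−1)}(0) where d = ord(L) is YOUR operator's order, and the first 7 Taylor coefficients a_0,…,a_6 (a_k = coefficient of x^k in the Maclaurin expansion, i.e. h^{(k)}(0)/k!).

f: a_k = 2, 8, 16, 64/3, 64/3, 256/15, 512/45, …
g: a_k = 3, 0, -6, 0, 2, 0, -4/15, …
f·g: L₀ = L_f ⊗_s L_g, ord ≤ 1·2.
Differentiate: ansatz ord ≤ ord L₀ ⇒ L.
L = 20 - 8·Dx + Dx^2  (order 2).
h: a_k = 24, 72, 48, -112, -304, -1872/5, -4448/15, …
ICs: h(0) = 24, h′(0) = 72.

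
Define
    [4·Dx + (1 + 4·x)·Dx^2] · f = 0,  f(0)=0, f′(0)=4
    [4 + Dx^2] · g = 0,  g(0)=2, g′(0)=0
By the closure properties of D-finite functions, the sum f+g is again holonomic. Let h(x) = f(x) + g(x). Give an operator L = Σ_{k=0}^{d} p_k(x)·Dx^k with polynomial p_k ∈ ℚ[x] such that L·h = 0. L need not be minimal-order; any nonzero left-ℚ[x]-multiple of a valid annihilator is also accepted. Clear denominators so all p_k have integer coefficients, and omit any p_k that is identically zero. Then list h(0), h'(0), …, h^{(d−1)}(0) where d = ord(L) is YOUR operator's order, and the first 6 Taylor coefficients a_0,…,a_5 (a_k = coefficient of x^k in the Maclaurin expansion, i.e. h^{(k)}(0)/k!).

L = (400 + 128·x + 256·x^2)·Dx + (36 + 176·x + 192·x^2 + 256·x^3)·Dx^2 + (100 + 32·x + 64·x^2)·Dx^3 + (9 + 44·x + 48·x^2 + 64·x^3)·Dx^4  (order 4).
h: a_k = 2, 4, -12, 64/3, -188/3, 1024/5, …
ICs: h(0) = 2, h′(0) = 4, h′′(0) = -24, h′′′(0) = 128.

f: a_k = 0, 4, -8, 64/3, -64, 1024/5, …
g: a_k = 2, 0, -4, 0, 4/3, 0, …
h₀=f+g: left-lcm gives L₀, ord ≤ 4.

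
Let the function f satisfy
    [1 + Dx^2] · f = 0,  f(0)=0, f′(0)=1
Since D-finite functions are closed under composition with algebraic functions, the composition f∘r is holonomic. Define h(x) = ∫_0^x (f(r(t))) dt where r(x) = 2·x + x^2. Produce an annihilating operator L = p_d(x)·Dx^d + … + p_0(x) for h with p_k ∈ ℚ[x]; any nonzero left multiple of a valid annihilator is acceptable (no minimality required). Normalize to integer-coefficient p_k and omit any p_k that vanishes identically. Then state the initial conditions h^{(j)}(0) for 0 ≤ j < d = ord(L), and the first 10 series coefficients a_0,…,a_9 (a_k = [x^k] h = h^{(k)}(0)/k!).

f: a_k = 0, 1, 0, -1/6, 0, 1/120, 0, -1/5040, 0, 1/362880, …
h₀=f(r): pull back L_f along r ⇒ L₀.
Integrate: L := L₀·Dx.
L = (4 + 12·x + 12·x^2 + 4·x^3)·Dx - Dx^2 + (1 + x)·Dx^3  (order 3).
h: a_k = 0, 0, 1, 1/3, -1/3, -2/5, -11/90, 1/14, 101/1260, 11/405, …
ICs: h(0) = 0, h′(0) = 0, h′′(0) = 2.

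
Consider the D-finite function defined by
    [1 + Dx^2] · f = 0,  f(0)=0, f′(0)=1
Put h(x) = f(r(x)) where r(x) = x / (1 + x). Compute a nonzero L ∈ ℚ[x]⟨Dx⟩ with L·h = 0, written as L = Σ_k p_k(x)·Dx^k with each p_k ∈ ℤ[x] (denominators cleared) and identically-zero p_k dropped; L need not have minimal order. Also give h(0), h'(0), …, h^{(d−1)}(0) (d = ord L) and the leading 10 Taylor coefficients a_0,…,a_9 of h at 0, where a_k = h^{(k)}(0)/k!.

f: a_k = 0, 1, 0, -1/6, 0, 1/120, 0, -1/5040, 0, 1/362880, …
Change of var in L_f (x↦r) gives L₀.
L = 1 + (2 + 6·x + 6·x^2 + 2·x^3)·Dx + (1 + 4·x + 6·x^2 + 4·x^3 + x^4)·Dx^2  (order 2).
h: a_k = 0, 1, -1, 5/6, -1/2, 1/120, 5/8, -6931/5040, 1591/720, -224179/72576, …
ICs: h(0) = 0, h′(0) = 1.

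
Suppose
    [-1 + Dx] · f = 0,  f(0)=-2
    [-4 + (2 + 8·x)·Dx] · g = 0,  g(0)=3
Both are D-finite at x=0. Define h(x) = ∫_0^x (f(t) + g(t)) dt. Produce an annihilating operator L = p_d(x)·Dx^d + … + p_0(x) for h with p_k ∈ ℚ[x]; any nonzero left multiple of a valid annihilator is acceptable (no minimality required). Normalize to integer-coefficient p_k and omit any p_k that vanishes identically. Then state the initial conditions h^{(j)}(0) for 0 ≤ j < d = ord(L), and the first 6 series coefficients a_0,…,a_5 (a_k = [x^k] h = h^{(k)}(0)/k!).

L = (6 + 8·x)·Dx + (-5 - 8·x - 16·x^2)·Dx^2 + (-1 + 16·x^2)·Dx^3  (order 3).
h: a_k = 0, 1, 2, -7/3, 35/12, -361/60, …
ICs: h(0) = 0, h′(0) = 1, h′′(0) = 4.

f: a_k = -2, -2, -1, -1/3, -1/12, -1/60, …
g: a_k = 3, 6, -6, 12, -30, 84, …
L₀ := lclm(L_f,L_g); ord L₀ ≤ 1+1.
∫: right-multiply L₀ by Dx.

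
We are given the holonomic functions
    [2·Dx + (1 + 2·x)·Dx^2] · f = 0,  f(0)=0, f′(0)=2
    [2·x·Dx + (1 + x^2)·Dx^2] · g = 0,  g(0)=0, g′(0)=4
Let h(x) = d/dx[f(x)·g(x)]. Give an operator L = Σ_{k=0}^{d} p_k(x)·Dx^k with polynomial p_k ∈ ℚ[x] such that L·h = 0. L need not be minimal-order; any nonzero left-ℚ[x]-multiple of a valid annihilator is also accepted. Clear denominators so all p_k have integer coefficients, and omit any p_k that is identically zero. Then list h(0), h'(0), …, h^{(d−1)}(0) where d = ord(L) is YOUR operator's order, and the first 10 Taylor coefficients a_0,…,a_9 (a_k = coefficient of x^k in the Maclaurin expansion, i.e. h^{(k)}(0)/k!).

L = (24 + 80·x + 88·x^2 + 240·x^3 + 240·x^4 + 208·x^5 + 16·x^7) + (12 + 80·x + 332·x^2 + 608·x^3 + 880·x^4 + 744·x^5 + 560·x^6 + 24·x^7 + 56·x^8)·Dx + (12 + 52·x + 168·x^2 + 372·x^3 + 516·x^4 + 564·x^5 + 384·x^6 + 276·x^7 + 24·x^8 + 32·x^9)·Dx^2 + (2 + 12·x + 34·x^2 + 64·x^3 + 87·x^4 + 96·x^5 + 84·x^6 + 48·x^7 + 33·x^8 + 4·x^9 + 4·x^10)·Dx^3  (order 3).
h: a_k = 0, 16, -24, 32, -200/3, 2128/15, -4088/15, 2624/5, -36488/35, 654128/315, …
ICs: h(0) = 0, h′(0) = 16, h′′(0) = -48.

f: a_k = 0, 2, -2, 8/3, -4, 32/5, -32/3, 128/7, -32, 512/9, …
g: a_k = 0, 4, 0, -4/3, 0, 4/5, 0, -4/7, 0, 4/9, …
h₀=f·g: eliminate ⇒ L₀, order ≤ 2·2.
Derive L from L₀ (diff closure).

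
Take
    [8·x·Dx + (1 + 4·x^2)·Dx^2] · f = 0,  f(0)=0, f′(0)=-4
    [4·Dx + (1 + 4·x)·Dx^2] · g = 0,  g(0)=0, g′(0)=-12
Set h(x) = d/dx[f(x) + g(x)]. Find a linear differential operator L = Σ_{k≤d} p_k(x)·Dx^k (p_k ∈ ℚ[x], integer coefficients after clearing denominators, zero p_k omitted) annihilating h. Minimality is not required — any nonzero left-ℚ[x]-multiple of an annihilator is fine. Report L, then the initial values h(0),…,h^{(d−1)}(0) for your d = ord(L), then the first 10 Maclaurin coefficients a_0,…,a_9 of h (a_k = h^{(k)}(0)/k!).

L = (-8 - 96·x + 96·x^2 + 128·x^3) + (-10 - 16·x - 72·x^2 + 192·x^3 + 256·x^4)·Dx + (-1 - 2·x + 8·x^2 + 8·x^3 + 48·x^4 + 64·x^5)·Dx^2  (order 2).
h: a_k = -16, 48, -176, 768, -3136, 12288, -48896, 196608, -787456, 3145728, …
ICs: h(0) = -16, h′(0) = 48.

f: a_k = 0, -4, 0, 16/3, 0, -64/5, 0, 256/7, 0, -1024/9, …
g: a_k = 0, -12, 24, -64, 192, -3072/5, 2048, -49152/7, 24576, -262144/3, …
L₀ := lclm(L_f,L_g); ord L₀ ≤ 2+2.
h₀' ⇒ L via d/dx closure of L₀.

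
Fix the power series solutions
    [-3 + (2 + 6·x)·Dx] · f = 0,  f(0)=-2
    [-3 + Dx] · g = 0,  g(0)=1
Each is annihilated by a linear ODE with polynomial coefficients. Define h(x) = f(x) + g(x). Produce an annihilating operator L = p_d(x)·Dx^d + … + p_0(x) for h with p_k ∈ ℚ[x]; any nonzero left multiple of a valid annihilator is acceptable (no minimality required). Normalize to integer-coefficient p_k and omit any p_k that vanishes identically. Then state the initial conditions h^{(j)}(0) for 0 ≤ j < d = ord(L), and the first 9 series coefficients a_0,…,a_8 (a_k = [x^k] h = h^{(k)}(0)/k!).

L = (27 + 54·x) + (-15 - 72·x - 108·x^2)·Dx + (2 + 18·x + 36·x^2)·Dx^2  (order 2).
h: a_k = -1, 0, 27/4, 9/8, 621/64, -7209/640, 79137/2560, -2510433/35840, 98606727/573440, …
ICs: h(0) = -1, h′(0) = 0.

f: a_k = -2, -3, 9/4, -27/8, 405/64, -1701/128, 15309/512, -72171/1024, 2814669/16384, …
g: a_k = 1, 3, 9/2, 9/2, 27/8, 81/40, 81/80, 243/560, 729/4480, …
Sum ⇒ L₀ = lclm(L_f,L_g) in ℚ(x)⟨Dx⟩.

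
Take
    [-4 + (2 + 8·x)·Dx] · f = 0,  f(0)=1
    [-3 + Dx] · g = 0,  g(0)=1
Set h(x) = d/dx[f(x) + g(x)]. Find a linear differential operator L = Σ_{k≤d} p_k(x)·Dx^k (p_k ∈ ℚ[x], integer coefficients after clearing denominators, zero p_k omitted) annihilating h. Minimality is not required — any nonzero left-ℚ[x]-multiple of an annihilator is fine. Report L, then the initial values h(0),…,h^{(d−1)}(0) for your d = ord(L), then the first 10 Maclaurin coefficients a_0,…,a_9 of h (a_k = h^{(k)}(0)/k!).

L = (-54 - 72·x) + (3 - 72·x - 144·x^2)·Dx + (5 + 32·x + 48·x^2)·Dx^2  (order 2).
h: a_k = 5, 5, 51/2, -53/2, 1201/8, -19917/40, 148083/80, -3843111/560, 115317387/4480, -435634471/4480, …
ICs: h(0) = 5, h′(0) = 5.

f: a_k = 1, 2, -2, 4, -10, 28, -84, 264, -858, 2860, …
g: a_k = 1, 3, 9/2, 9/2, 27/8, 81/40, 81/80, 243/560, 729/4480, 243/4480, …
h₀=f+g: left-lcm gives L₀, ord ≤ 2.
h=h₀': d/dx-closure on L₀ ⇒ L.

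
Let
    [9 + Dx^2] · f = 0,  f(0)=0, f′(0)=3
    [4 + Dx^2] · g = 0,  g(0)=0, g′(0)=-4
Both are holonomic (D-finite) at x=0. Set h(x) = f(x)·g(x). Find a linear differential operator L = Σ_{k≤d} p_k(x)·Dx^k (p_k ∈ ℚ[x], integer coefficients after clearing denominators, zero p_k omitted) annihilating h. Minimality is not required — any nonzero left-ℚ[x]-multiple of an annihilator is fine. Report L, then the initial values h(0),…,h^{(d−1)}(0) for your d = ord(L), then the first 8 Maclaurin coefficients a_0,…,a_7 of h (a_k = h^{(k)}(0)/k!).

f: a_k = 0, 3, 0, -9/2, 0, 81/40, 0, -243/560, …
g: a_k = 0, -4, 0, 8/3, 0, -8/15, 0, 16/315, …
f·g: L₀ = L_f ⊗_s L_g, ord ≤ 2·2.
L = 25 + 26·Dx^2 + Dx^4  (order 4).
h: a_k = 0, 0, -12, 0, 26, 0, -217/10, 0, …
ICs: h(0) = 0, h′(0) = 0, h′′(0) = -24, h′′′(0) = 0.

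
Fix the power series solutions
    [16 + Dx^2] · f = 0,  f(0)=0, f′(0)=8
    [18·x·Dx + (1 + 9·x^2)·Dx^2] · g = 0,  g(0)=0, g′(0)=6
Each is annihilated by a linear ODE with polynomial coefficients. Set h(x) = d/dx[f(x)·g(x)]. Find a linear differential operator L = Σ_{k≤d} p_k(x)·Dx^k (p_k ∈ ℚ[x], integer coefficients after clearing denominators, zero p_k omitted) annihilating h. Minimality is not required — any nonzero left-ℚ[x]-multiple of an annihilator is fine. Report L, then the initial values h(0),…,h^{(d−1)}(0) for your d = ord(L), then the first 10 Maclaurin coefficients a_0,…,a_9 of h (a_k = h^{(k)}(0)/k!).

f: a_k = 0, 8, 0, -64/3, 0, 256/15, 0, -2048/315, 0, 4096/2835, …
g: a_k = 0, 6, 0, -18, 0, 486/5, 0, -4374/7, 0, 4374, …
f·g: L₀ = L_f ⊗_s L_g, ord ≤ 2·2.
Differentiate: ansatz ord ≤ ord L₀ ⇒ L.
L = (524992 + 14103936·x^2 + 183342528·x^4 + 608394240·x^6 + 1431032832·x^8 + 3627970560·x^10 + 8707129344·x^12) + (314208·x + 11036736·x^3 + 108591840·x^5 + 419904000·x^7 + 1209323520·x^9 + 2176782336·x^11)·Dx + (38012 + 1098792·x^2 + 14837580·x^4 + 64186992·x^6 + 209112192·x^8 + 589545216·x^10 + 1088391168·x^12)·Dx^2 + (19638·x + 689796·x^3 + 6786990·x^5 + 26244000·x^7 + 75582720·x^9 + 136048896·x^11)·Dx^3 + (325 + 13581·x^2 + 211167·x^4 + 1635147·x^6 + 7479540·x^8 + 22674816·x^10 + 34012224·x^12)·Dx^4  (order 4).
h: a_k = 0, 96, 0, -1088, 0, 7584, 0, -178048/3, 0, 473509856/945, …
ICs: h(0) = 0, h′(0) = 96, h′′(0) = 0, h′′′(0) = -6528.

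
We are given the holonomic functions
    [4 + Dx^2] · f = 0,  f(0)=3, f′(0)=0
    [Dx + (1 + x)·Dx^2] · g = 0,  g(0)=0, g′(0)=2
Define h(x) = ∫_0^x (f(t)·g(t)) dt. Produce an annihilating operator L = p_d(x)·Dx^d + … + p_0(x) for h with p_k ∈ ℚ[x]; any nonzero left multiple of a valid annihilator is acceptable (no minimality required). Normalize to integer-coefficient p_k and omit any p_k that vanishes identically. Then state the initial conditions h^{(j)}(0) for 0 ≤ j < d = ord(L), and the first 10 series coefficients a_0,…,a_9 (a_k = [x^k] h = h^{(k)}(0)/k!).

f: a_k = 3, 0, -6, 0, 2, 0, -4/15, 0, 2/105, 0, …
g: a_k = 0, 2, -1, 2/3, -1/2, 2/5, -1/3, 2/7, -1/4, 2/9, …
h₀=f·g: eliminate ⇒ L₀, order ≤ 2·2.
h=∫₀ˣh₀: take L = L₀·Dx.
L = (168 + 864·x + 1456·x^2 + 1024·x^3 + 256·x^4)·Dx + (112 + 368·x + 384·x^2 + 128·x^3)·Dx^2 + (102 + 464·x + 744·x^2 + 512·x^3 + 128·x^4)·Dx^3 + (28 + 92·x + 96·x^2 + 32·x^3)·Dx^4 + (15 + 62·x + 95·x^2 + 64·x^3 + 16·x^4)·Dx^5  (order 5).
h: a_k = 0, 0, 3, -1, -5/2, 9/10, 1/5, 0, -13/140, 31/540, …
ICs: h(0) = 0, h′(0) = 0, h′′(0) = 6, h′′′(0) = -6, h′′′′(0) = -60.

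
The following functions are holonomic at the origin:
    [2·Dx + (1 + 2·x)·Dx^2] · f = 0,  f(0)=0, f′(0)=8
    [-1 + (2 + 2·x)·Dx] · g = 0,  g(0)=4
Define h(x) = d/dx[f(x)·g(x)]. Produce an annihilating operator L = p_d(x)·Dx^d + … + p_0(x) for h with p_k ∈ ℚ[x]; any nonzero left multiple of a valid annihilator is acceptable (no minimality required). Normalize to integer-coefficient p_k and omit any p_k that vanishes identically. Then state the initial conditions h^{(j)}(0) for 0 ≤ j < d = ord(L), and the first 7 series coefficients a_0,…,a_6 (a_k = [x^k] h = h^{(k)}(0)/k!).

f: a_k = 0, 8, -8, 32/3, -16, 128/5, -128/3, …
g: a_k = 4, 2, -1/2, 1/4, -5/32, 7/64, -21/256, …
f·g: L₀ = L_f ⊗_s L_g, ord ≤ 2·1.
Differentiate: ansatz ord ≤ ord L₀ ⇒ L.
L = (-11 - 4·x + 4·x^2) + (-28 - 36·x + 24·x^2 + 32·x^3)·Dx + (-4 - 8·x + 12·x^2 + 32·x^3 + 16·x^4)·Dx^2  (order 2).
h: a_k = 32, -32, 68, -440/3, 3709/12, -12801/20, 209709/160, …
ICs: h(0) = 32, h′(0) = -32.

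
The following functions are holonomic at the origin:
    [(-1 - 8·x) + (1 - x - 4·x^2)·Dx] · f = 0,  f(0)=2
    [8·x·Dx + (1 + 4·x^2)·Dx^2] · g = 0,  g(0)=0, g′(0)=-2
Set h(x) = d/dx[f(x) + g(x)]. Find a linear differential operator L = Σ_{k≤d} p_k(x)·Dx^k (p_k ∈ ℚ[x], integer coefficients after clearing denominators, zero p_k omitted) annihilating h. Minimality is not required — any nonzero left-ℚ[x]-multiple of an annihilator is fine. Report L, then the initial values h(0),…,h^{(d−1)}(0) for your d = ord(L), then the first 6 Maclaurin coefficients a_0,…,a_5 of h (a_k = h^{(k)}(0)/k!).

f: a_k = 2, 2, 10, 18, 58, 130, …
g: a_k = 0, -2, 0, 8/3, 0, -32/5, …
h₀=f+g: left-lcm gives L₀, ord ≤ 3.
Differentiate: ansatz ord ≤ ord L₀ ⇒ L.
L = (-40 + 160·x + 2272·x^2 + 4608·x^3 + 16896·x^4 + 6144·x^6) + (31 + 264·x + 364·x^2 + 2208·x^3 + 4160·x^4 + 12800·x^5 + 768·x^6 + 6144·x^7)·Dx + (-5 - 11·x - 80·x^2 + 116·x^3 + 80·x^4 + 704·x^5 + 1536·x^6 + 256·x^7 + 1024·x^8)·Dx^2  (order 2).
h: a_k = 0, 20, 62, 232, 618, 2172, …
ICs: h(0) = 0, h′(0) = 20.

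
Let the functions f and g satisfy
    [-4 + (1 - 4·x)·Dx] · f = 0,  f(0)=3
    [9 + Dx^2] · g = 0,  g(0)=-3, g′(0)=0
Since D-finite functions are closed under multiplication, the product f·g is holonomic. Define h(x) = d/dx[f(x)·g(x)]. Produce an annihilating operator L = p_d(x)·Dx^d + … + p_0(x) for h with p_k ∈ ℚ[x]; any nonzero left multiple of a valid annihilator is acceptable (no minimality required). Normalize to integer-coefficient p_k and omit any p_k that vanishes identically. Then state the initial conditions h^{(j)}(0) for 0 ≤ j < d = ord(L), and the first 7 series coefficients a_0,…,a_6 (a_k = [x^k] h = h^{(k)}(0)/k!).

f: a_k = 3, 12, 48, 192, 768, 3072, 12288, …
g: a_k = -3, 0, 27/2, 0, -81/8, 0, 243/80, …
Product ⇒ symmetric product L₀, ord ≤ 2.
Differentiate: ansatz ord ≤ ord L₀ ⇒ L.
L = (-23 - 72·x + 144·x^2) + (-8 + 32·x)·Dx + (1 - 8·x + 16·x^2)·Dx^2  (order 2).
h: a_k = -36, -207, -1242, -13491/2, -67455/2, -6473493/40, -15104817/20, …
ICs: h(0) = -36, h′(0) = -207.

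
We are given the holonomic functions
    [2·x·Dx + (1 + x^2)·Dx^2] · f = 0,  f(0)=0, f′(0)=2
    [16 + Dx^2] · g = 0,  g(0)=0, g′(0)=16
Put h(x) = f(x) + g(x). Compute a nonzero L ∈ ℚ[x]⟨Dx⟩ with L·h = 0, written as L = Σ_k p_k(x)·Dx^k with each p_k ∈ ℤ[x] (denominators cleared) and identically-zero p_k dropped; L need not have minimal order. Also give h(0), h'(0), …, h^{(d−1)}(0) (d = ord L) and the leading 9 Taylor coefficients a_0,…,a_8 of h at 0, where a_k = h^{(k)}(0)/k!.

L = (64·x + 704·x^3 + 256·x^5)·Dx + (112 + 416·x^2 + 432·x^4 + 128·x^6)·Dx^2 + (4·x + 44·x^3 + 16·x^5)·Dx^3 + (7 + 26·x^2 + 27·x^4 + 8·x^6)·Dx^4  (order 4).
h: a_k = 0, 18, 0, -130/3, 0, 518/15, 0, -598/45, 0, …
ICs: h(0) = 0, h′(0) = 18, h′′(0) = 0, h′′′(0) = -260.

f: a_k = 0, 2, 0, -2/3, 0, 2/5, 0, -2/7, 0, …
g: a_k = 0, 16, 0, -128/3, 0, 512/15, 0, -4096/315, 0, …
f+g: L₀ = lclm(L_f,L_g), ord ≤ 2+2.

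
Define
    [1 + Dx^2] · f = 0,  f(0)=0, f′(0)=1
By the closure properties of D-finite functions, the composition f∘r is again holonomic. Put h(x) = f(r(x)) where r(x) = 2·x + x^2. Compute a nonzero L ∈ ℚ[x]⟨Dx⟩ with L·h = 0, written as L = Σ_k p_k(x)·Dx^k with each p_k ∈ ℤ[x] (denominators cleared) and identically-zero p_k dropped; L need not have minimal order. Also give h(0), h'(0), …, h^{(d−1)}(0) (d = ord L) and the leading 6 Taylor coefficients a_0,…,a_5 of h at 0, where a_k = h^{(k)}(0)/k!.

f: a_k = 0, 1, 0, -1/6, 0, 1/120, …
Substitute x→r, Dx→(1/r')Dx; clear ⇒ L₀.
L = (4 + 12·x + 12·x^2 + 4·x^3) - Dx + (1 + x)·Dx^2  (order 2).
h: a_k = 0, 2, 1, -4/3, -2, -11/15, …
ICs: h(0) = 0, h′(0) = 2.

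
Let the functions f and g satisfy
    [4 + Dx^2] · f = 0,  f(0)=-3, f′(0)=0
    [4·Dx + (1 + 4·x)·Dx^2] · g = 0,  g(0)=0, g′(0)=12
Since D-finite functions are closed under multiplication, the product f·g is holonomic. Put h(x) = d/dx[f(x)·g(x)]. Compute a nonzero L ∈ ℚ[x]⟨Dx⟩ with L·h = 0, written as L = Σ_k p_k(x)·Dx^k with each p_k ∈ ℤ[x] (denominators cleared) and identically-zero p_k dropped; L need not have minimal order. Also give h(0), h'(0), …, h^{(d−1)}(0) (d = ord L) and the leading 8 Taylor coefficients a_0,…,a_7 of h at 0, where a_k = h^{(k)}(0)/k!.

L = (-832 - 992·x - 5568·x^2 - 12288·x^3 - 2048·x^4 + 24576·x^5 + 16384·x^6) + (-264 - 1568·x - 2560·x^2 + 10240·x^4 + 8192·x^5)·Dx + (-220 - 368·x - 1760·x^2 - 3072·x^3 + 2048·x^4 + 12288·x^5 + 8192·x^6)·Dx^2 + (-66 - 392·x - 640·x^2 + 2560·x^4 + 2048·x^5)·Dx^3 + (-3 - 30·x - 92·x^2 + 640·x^4 + 1536·x^5 + 1024·x^6)·Dx^4  (order 4).
h: a_k = -36, 144, -360, 1728, -7416, 30240, -612624/5, 2472704/5, …
ICs: h(0) = -36, h′(0) = 144, h′′(0) = -720, h′′′(0) = 10368.

f: a_k = -3, 0, 6, 0, -2, 0, 4/15, 0, …
g: a_k = 0, 12, -24, 64, -192, 3072/5, -2048, 49152/7, …
h₀=f·g: eliminate ⇒ L₀, order ≤ 2·2.
Differentiate: ansatz ord ≤ ord L₀ ⇒ L.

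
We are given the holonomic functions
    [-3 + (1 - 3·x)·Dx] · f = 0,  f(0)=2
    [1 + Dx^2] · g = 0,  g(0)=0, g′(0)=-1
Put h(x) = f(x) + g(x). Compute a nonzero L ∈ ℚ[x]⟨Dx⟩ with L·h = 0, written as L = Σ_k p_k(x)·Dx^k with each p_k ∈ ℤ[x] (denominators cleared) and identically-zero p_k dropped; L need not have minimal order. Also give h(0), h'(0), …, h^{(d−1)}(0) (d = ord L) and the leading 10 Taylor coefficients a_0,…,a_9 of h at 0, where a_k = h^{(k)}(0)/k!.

f: a_k = 2, 6, 18, 54, 162, 486, 1458, 4374, 13122, 39366, …
g: a_k = 0, -1, 0, 1/6, 0, -1/120, 0, 1/5040, 0, -1/362880, …
L₀ := lclm(L_f,L_g); ord L₀ ≤ 1+2.
L = (165 - 18·x + 27·x^2) + (-19 + 63·x - 27·x^2 + 27·x^3)·Dx + (165 - 18·x + 27·x^2)·Dx^2 + (-19 + 63·x - 27·x^2 + 27·x^3)·Dx^3  (order 3).
h: a_k = 2, 5, 18, 325/6, 162, 58319/120, 1458, 22044961/5040, 13122, 14285134079/362880, …
ICs: h(0) = 2, h′(0) = 5, h′′(0) = 36.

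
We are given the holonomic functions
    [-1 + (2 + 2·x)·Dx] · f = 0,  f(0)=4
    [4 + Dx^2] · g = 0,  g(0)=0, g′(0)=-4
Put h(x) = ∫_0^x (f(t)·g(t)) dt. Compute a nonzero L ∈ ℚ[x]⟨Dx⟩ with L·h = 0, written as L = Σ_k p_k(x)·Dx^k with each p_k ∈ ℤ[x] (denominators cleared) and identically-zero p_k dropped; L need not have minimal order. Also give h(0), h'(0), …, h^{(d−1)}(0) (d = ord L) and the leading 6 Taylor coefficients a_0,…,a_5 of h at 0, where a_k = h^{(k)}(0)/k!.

f: a_k = 4, 2, -1/2, 1/4, -5/32, 7/64, …
g: a_k = 0, -4, 0, 8/3, 0, -8/15, …
Sym-product of L_f,L_g gives L₀ (≤ ord 2).
h=∫h₀ ⇒ L = L₀·Dx.
L = (19 + 32·x + 16·x^2)·Dx + (-4 - 4·x)·Dx^2 + (4 + 8·x + 4·x^2)·Dx^3  (order 3).
h: a_k = 0, 0, -8, -8/3, 19/6, 13/15, …
ICs: h(0) = 0, h′(0) = 0, h′′(0) = -16.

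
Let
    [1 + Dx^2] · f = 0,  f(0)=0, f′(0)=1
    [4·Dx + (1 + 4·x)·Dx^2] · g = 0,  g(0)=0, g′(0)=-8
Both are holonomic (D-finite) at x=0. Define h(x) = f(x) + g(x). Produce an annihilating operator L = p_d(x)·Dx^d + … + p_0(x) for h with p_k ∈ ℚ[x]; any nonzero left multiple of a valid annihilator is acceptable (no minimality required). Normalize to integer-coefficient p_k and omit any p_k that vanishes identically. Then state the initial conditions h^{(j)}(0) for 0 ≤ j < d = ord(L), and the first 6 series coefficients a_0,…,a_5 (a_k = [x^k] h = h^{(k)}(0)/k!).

L = (388 + 32·x + 64·x^2)·Dx + (33 + 140·x + 48·x^2 + 64·x^3)·Dx^2 + (388 + 32·x + 64·x^2)·Dx^3 + (33 + 140·x + 48·x^2 + 64·x^3)·Dx^4  (order 4).
h: a_k = 0, -7, 16, -257/6, 128, -49151/120, …
ICs: h(0) = 0, h′(0) = -7, h′′(0) = 32, h′′′(0) = -257.

f: a_k = 0, 1, 0, -1/6, 0, 1/120, …
g: a_k = 0, -8, 16, -128/3, 128, -2048/5, …
f+g: L₀ = lclm(L_f,L_g), ord ≤ 2+2.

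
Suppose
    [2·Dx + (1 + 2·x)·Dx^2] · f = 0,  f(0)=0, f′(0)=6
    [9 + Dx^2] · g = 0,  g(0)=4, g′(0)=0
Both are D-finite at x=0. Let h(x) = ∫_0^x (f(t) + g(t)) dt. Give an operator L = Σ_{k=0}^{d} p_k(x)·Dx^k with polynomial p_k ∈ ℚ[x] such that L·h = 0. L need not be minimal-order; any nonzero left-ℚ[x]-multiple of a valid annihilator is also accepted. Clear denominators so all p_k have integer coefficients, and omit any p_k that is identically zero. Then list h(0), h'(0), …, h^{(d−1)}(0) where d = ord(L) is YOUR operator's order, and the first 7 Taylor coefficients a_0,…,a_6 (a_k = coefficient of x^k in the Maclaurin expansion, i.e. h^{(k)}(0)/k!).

L = (594 + 648·x + 648·x^2)·Dx^2 + (153 + 630·x + 972·x^2 + 648·x^3)·Dx^3 + (66 + 72·x + 72·x^2)·Dx^4 + (17 + 70·x + 108·x^2 + 72·x^3)·Dx^5  (order 5).
h: a_k = 0, 4, 3, -8, 2, 3/10, 16/5, …
ICs: h(0) = 0, h′(0) = 4, h′′(0) = 6, h′′′(0) = -48, h′′′′(0) = 48.

f: a_k = 0, 6, -6, 8, -12, 96/5, -32, …
g: a_k = 4, 0, -18, 0, 27/2, 0, -81/20, …
Sum ⇒ L₀ = lclm(L_f,L_g) in ℚ(x)⟨Dx⟩.
∫: right-multiply L₀ by Dx.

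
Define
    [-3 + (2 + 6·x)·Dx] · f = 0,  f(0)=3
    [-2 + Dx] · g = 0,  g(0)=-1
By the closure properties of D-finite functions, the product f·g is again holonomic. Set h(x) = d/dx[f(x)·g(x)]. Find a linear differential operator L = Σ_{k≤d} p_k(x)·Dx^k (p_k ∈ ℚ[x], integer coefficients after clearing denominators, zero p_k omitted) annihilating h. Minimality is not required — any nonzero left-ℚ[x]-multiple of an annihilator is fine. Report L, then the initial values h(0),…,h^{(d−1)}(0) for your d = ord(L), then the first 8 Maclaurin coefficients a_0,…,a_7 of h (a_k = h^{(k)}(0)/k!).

f: a_k = 3, 9/2, -27/8, 81/16, -1215/128, 5103/256, -45927/1024, 216513/2048, …
g: a_k = -1, -2, -2, -4/3, -2/3, -4/15, -4/45, -8/315, …
f·g: L₀ = L_f ⊗_s L_g, ord ≤ 1·1.
Differentiate: ansatz ord ≤ ord L₀ ⇒ L.
L = (31 + 168·x + 144·x^2) + (-14 - 66·x - 72·x^2)·Dx  (order 1).
h: a_k = -21/2, -93/4, -543/16, -241/32, -13279/256, 276497/2560, -9930589/30720, 56288873/61440, …
ICs: h(0) = -21/2.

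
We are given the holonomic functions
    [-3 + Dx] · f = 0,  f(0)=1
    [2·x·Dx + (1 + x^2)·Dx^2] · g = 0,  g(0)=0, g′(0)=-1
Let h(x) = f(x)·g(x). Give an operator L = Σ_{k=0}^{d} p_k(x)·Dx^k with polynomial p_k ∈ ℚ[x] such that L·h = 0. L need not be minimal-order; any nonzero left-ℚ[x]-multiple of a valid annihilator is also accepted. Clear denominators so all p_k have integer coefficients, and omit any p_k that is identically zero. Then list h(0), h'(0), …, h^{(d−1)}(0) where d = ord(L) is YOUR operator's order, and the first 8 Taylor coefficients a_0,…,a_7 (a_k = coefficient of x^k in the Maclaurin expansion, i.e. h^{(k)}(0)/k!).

L = (9 - 6·x + 9·x^2) + (-6 + 2·x - 6·x^2)·Dx + (1 + x^2)·Dx^2  (order 2).
h: a_k = 0, -1, -3, -25/6, -7/2, -83/40, -9/8, -361/560, …
ICs: h(0) = 0, h′(0) = -1.

f: a_k = 1, 3, 9/2, 9/2, 27/8, 81/40, 81/80, 243/560, …
g: a_k = 0, -1, 0, 1/3, 0, -1/5, 0, 1/7, …
f·g: L₀ = L_f ⊗_s L_g, ord ≤ 1·2.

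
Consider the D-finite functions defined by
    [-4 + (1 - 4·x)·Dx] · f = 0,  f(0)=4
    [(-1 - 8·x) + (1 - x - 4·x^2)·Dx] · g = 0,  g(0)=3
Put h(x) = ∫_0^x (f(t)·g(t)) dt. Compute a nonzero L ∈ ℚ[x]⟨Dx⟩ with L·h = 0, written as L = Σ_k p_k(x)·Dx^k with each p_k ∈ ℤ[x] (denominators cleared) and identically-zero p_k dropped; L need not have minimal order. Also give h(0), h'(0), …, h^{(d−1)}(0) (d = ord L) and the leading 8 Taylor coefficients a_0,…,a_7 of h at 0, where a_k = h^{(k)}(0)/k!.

f: a_k = 4, 16, 64, 256, 1024, 4096, 16384, 65536, …
g: a_k = 3, 3, 15, 27, 87, 195, 543, 1323, …
Product ⇒ symmetric product L₀, ord ≤ 1.
h=∫h₀ ⇒ L = L₀·Dx.
L = (-5 + 48·x^2)·Dx + (1 - 5·x + 16·x^3)·Dx^2  (order 2).
h: a_k = 0, 12, 30, 100, 327, 1116, 3850, 94572/7, …
ICs: h(0) = 0, h′(0) = 12.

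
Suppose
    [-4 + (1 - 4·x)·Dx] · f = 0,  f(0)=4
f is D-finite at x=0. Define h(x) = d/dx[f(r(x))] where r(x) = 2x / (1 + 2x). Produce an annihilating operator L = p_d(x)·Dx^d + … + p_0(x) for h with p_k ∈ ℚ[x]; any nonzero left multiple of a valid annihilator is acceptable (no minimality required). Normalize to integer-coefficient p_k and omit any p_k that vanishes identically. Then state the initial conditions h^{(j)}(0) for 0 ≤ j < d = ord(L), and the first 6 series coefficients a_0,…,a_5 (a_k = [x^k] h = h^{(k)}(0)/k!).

L = 12 + (-1 + 6·x)·Dx  (order 1).
h: a_k = 32, 384, 3456, 27648, 207360, 1492992, …
ICs: h(0) = 32.

f: a_k = 4, 16, 64, 256, 1024, 4096, …
Substitute x→r, Dx→(1/r')Dx; clear ⇒ L₀.
h₀' ⇒ L via d/dx closure of L₀.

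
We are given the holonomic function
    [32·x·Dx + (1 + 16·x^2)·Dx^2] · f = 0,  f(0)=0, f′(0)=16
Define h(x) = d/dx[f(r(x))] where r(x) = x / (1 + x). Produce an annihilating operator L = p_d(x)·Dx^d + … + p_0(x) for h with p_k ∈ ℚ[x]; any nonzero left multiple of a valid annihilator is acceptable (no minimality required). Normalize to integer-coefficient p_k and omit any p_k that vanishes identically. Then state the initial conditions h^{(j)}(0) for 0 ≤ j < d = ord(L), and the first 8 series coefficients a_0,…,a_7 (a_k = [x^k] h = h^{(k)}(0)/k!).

f: a_k = 0, 16, 0, -256/3, 0, 4096/5, 0, -65536/7, …
h₀=f(r): pull back L_f along r ⇒ L₀.
Differentiate: ansatz ord ≤ ord L₀ ⇒ L.
L = (2 + 34·x) + (1 + 2·x + 17·x^2)·Dx  (order 1).
h: a_k = 16, -32, -208, 960, 1616, -19552, 11632, 309120, …
ICs: h(0) = 16.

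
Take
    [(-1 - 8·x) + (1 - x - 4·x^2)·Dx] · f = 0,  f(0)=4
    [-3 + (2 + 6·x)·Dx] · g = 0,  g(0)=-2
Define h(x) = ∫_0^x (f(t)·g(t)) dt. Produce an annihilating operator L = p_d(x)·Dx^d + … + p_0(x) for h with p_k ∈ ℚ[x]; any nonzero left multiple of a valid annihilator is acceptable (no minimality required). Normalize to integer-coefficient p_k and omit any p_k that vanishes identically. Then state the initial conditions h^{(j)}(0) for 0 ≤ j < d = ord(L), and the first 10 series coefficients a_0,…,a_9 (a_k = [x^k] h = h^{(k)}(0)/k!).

f: a_k = 4, 4, 20, 36, 116, 260, 724, 1764, 4660, 11716, …
g: a_k = -2, -3, 9/4, -27/8, 405/64, -1701/128, 15309/512, -72171/1024, 2814669/16384, -14073345/32768, …
Sym-product of L_f,L_g gives L₀ (≤ ord 1).
Integrate: L := L₀·Dx.
L = (5 + 19·x + 36·x^2)·Dx + (-2 - 4·x + 14·x^2 + 24·x^3)·Dx^2  (order 2).
h: a_k = 0, -8, -10, -43/3, -273/8, -4531/80, -28235/192, -242623/896, -1460937/2048, -51616067/36864, …
ICs: h(0) = 0, h′(0) = -8.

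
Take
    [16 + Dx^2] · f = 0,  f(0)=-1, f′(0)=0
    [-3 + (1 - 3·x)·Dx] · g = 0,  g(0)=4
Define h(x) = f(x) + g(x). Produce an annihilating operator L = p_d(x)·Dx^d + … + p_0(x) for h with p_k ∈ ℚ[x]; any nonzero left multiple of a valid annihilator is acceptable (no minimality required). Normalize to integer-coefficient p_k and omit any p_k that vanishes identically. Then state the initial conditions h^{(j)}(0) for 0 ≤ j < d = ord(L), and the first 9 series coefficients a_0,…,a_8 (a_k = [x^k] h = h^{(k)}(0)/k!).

f: a_k = -1, 0, 8, 0, -32/3, 0, 256/45, 0, -512/315, …
g: a_k = 4, 12, 36, 108, 324, 972, 2916, 8748, 26244, …
L₀ := lclm(L_f,L_g); ord L₀ ≤ 2+1.
L = (-1680 + 2304·x - 3456·x^2) + (272 - 1584·x + 3456·x^2 - 3456·x^3)·Dx + (-105 + 144·x - 216·x^2)·Dx^2 + (17 - 99·x + 216·x^2 - 216·x^3)·Dx^3  (order 3).
h: a_k = 3, 12, 44, 108, 940/3, 972, 131476/45, 8748, 8266348/315, …
ICs: h(0) = 3, h′(0) = 12, h′′(0) = 88.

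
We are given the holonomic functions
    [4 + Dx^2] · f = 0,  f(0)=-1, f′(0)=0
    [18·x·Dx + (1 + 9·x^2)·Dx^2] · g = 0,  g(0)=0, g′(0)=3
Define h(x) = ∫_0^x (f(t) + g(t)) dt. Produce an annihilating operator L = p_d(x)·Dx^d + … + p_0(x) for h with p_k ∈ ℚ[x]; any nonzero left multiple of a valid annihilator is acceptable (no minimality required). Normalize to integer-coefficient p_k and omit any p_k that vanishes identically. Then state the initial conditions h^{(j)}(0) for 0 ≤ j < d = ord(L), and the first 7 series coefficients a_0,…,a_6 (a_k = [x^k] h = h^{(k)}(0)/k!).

f: a_k = -1, 0, 2, 0, -2/3, 0, 4/45, …
g: a_k = 0, 3, 0, -9, 0, 243/5, 0, …
h₀=f+g: left-lcm gives L₀, ord ≤ 4.
h=∫₀ˣh₀: take L = L₀·Dx.
L = (-3744·x + 37584·x^3 + 11664·x^5)·Dx^2 + (-28 + 864·x^2 + 10692·x^4 + 5832·x^6)·Dx^3 + (-936·x + 9396·x^3 + 2916·x^5)·Dx^4 + (-7 + 216·x^2 + 2673·x^4 + 1458·x^6)·Dx^5  (order 5).
h: a_k = 0, -1, 3/2, 2/3, -9/4, -2/15, 81/10, …
ICs: h(0) = 0, h′(0) = -1, h′′(0) = 3, h′′′(0) = 4, h′′′′(0) = -54.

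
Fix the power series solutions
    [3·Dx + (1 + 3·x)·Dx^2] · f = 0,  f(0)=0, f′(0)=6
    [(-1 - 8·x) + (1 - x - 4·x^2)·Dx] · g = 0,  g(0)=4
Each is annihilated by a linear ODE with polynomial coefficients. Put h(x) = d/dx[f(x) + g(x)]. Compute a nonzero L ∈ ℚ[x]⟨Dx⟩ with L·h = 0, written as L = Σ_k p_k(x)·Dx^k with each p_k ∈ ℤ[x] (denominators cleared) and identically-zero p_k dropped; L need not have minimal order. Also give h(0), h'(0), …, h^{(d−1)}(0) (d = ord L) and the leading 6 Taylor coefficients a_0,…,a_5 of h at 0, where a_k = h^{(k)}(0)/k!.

f: a_k = 0, 6, -9, 18, -81/2, 486/5, …
g: a_k = 4, 4, 20, 36, 116, 260, …
f+g: L₀ = lclm(L_f,L_g), ord ≤ 2+1.
h₀' ⇒ L via d/dx closure of L₀.
L = (-342 - 2178·x - 6624·x^2 - 6336·x^3 - 6912·x^4) + (-36 - 696·x - 4356·x^2 - 10176·x^3 - 12960·x^4 - 11520·x^5)·Dx + (13 + 101·x + 191·x^2 - 225·x^3 - 1440·x^4 - 2928·x^5 - 2304·x^6)·Dx^2  (order 2).
h: a_k = 10, 22, 162, 302, 1786, 2886, …
ICs: h(0) = 10, h′(0) = 22.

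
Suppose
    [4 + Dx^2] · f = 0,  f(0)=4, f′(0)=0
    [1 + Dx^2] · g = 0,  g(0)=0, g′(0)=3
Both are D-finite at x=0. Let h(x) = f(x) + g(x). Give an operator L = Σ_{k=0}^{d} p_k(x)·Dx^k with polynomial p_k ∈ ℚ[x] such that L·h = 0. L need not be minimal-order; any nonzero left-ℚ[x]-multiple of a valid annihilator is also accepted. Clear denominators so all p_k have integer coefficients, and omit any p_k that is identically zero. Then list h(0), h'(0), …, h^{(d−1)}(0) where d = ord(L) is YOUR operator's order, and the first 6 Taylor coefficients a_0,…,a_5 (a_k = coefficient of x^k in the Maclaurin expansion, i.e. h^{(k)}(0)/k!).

f: a_k = 4, 0, -8, 0, 8/3, 0, …
g: a_k = 0, 3, 0, -1/2, 0, 1/40, …
f+g: L₀ = lclm(L_f,L_g), ord ≤ 2+2.
L = 4 + 5·Dx^2 + Dx^4  (order 4).
h: a_k = 4, 3, -8, -1/2, 8/3, 1/40, …
ICs: h(0) = 4, h′(0) = 3, h′′(0) = -16, h′′′(0) = -3.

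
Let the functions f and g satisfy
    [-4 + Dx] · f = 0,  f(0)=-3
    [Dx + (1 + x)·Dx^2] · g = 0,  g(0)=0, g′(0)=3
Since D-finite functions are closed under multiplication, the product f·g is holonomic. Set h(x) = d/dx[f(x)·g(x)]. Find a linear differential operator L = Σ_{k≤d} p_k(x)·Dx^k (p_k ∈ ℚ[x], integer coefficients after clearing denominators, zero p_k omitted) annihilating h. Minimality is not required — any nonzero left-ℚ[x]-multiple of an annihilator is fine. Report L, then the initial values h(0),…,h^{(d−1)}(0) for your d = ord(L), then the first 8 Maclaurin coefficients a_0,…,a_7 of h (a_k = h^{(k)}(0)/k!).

L = (40 + 96·x + 64·x^2) + (-22 - 52·x - 32·x^2)·Dx + (3 + 7·x + 4·x^2)·Dx^2  (order 2).
h: a_k = -9, -63, -171, -279, -324, -291, -1067/5, -659/5, …
ICs: h(0) = -9, h′(0) = -63.

f: a_k = -3, -12, -24, -32, -32, -128/5, -256/15, -1024/105, …
g: a_k = 0, 3, -3/2, 1, -3/4, 3/5, -1/2, 3/7, …
L₀ := L_f ⊗_s L_g (sym. prod.), ord ≤ 2.
h₀' ⇒ L via d/dx closure of L₀.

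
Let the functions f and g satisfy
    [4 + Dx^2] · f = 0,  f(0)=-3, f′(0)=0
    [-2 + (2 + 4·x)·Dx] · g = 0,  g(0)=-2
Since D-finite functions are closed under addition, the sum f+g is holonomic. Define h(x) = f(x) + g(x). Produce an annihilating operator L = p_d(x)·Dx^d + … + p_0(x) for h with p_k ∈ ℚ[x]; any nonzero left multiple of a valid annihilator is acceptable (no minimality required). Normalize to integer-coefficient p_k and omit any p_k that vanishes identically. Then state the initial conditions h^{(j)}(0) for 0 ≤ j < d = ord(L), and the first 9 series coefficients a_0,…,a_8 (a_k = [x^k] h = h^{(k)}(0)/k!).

f: a_k = -3, 0, 6, 0, -2, 0, 4/15, 0, -2/105, …
g: a_k = -2, -2, 1, -1, 5/4, -7/4, 21/8, -33/8, 429/64, …
L₀ := lclm(L_f,L_g); ord L₀ ≤ 2+1.
L = (-28 - 64·x - 64·x^2) + (12 + 88·x + 192·x^2 + 128·x^3)·Dx + (-7 - 16·x - 16·x^2)·Dx^2 + (3 + 22·x + 48·x^2 + 32·x^3)·Dx^3  (order 3).
h: a_k = -5, -2, 7, -1, -3/4, -7/4, 347/120, -33/8, 44917/6720, …
ICs: h(0) = -5, h′(0) = -2, h′′(0) = 14.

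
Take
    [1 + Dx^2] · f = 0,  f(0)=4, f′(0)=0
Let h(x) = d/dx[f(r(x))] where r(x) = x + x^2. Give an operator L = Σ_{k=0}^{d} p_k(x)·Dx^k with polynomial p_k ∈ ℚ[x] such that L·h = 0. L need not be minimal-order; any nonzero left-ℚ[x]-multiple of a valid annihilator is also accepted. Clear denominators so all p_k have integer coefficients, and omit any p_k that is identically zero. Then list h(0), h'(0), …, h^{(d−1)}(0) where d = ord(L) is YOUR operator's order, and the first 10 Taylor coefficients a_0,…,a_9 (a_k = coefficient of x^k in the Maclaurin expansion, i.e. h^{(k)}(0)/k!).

f: a_k = 4, 0, -2, 0, 1/6, 0, -1/180, 0, 1/10080, 0, …
f∘r: x↦r, Dx↦Dx/r' in L_f ⇒ L₀.
Differentiate: ansatz ord ≤ ord L₀ ⇒ L.
L = (13 + 8·x + 24·x^2 + 32·x^3 + 16·x^4) + (-6 - 12·x)·Dx + (1 + 4·x + 4·x^2)·Dx^2  (order 2).
h: a_k = 0, -4, -12, -22/3, 10/3, 179/30, 133/30, 841/1260, -139/140, -73081/90720, …
ICs: h(0) = 0, h′(0) = -4.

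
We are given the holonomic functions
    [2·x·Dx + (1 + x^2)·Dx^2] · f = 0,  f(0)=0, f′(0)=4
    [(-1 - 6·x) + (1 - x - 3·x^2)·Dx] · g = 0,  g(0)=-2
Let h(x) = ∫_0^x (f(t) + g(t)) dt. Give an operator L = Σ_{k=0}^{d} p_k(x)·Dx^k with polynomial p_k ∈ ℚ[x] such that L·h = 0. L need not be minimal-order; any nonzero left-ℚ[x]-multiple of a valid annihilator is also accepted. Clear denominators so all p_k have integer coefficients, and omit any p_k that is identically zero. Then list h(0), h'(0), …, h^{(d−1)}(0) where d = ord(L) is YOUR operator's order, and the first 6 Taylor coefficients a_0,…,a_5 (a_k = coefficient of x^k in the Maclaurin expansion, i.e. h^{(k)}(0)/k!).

f: a_k = 0, 4, 0, -4/3, 0, 4/5, …
g: a_k = -2, -2, -8, -14, -38, -80, …
Sum ⇒ L₀ = lclm(L_f,L_g) in ℚ(x)⟨Dx⟩.
h=∫₀ˣh₀: take L = L₀·Dx.
L = (8 - 32·x - 300·x^2 - 504·x^3 - 1134·x^4 - 162·x^6)·Dx^2 + (-22 - 148·x - 184·x^2 - 576·x^3 - 441·x^4 - 918·x^5 - 27·x^6 - 162·x^7)·Dx^3 + (4 + 6·x + 18·x^2 - 60·x^3 - 85·x^4 - 75·x^5 - 126·x^6 - 9·x^7 - 27·x^8)·Dx^4  (order 4).
h: a_k = 0, -2, 1, -8/3, -23/6, -38/5, …
ICs: h(0) = 0, h′(0) = -2, h′′(0) = 2, h′′′(0) = -16.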